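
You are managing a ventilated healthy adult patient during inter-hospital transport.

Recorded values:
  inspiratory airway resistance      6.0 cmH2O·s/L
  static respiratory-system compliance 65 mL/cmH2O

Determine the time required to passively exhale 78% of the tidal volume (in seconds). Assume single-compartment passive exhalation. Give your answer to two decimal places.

τ = R × C = 6.0 × 65 mL/cmH2O = 6.0 × 0.065 L/cmH2O = 0.39 s.
Exhaled fraction f = 1 − e^(−t/τ) → t = −τ·ln(1 − f) = −0.39·ln(0.22) = 0.5905 s.

0.59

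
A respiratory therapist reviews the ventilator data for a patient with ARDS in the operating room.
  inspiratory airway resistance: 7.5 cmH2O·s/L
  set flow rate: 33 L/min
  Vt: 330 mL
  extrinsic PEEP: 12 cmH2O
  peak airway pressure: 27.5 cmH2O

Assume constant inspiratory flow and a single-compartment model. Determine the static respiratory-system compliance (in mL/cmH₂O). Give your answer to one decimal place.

29.0

Flow: 33 L/min ÷ 60 = 0.55 L/s.
Equation of motion (constant flow): PIP = Vt/C + R·V̇ + PEEP.
Vt/C = PIP − R·V̇ − PEEP = 27.5 − 7.5×0.55 − 12 = 27.5 − 4.125 − 12 = 11.375 cmH2O.
C = Vt / 11.375 = 330 / 11.375 = 29.011 mL/cmH2O.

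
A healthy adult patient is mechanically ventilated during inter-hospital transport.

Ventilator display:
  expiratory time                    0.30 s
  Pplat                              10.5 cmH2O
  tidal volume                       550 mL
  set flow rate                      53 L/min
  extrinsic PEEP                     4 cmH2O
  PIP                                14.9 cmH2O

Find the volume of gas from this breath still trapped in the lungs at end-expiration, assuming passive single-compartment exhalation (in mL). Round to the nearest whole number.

270

Flow: 53 L/min ÷ 60 = 0.8833 L/s.
R = (PIP − Pplat)/V̇ = (14.9 − 10.5) / 0.8833 = 4.4/0.8833 = 4.981 cmH2O·s/L.
C = Vt/(Pplat − PEEP) = 550.0 / (10.5 − 4) = 550.0/6.5 = 84.615 mL/cmH2O.
τ = R × C = 4.981 × 0.08462 L/cmH2O = 0.4215 s.
Fraction remaining = e^(−Te/τ) = e^(−0.30/0.4215) = 0.4908.
Trapped volume = 550.0 × 0.4908 = 269.94 mL.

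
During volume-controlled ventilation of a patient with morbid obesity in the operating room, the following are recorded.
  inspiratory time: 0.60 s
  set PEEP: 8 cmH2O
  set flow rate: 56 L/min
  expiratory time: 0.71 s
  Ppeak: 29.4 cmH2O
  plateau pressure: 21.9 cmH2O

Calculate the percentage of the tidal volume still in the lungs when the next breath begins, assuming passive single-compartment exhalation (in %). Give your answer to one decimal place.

Flow: 56 L/min ÷ 60 = 0.9333 L/s.
Vt = flow × Ti = 0.9333 L/s × 0.60 s × 1000 mL/L = 559.98 mL.
R = (PIP − Pplat)/V̇ = (29.4 − 21.9) / 0.9333 = 7.5/0.9333 = 8.036 cmH2O·s/L.
C = Vt/(Pplat − PEEP) = 559.98 / (21.9 − 8) = 559.98/13.9 = 40.286 mL/cmH2O.
τ = R × C = 8.036 × 0.04029 L/cmH2O = 0.3238 s.
Fraction remaining at end-expiration = e^(−Te/τ) = e^(−0.71/0.3238) = 0.1116 → 11.16%.

11.2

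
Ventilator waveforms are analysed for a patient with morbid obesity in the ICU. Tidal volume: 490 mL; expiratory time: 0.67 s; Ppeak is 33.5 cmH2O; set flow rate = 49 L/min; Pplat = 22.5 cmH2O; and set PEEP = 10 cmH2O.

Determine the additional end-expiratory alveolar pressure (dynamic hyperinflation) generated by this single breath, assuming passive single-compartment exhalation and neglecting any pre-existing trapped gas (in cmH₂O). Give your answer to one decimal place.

3.5

Flow: 49 L/min ÷ 60 = 0.8167 L/s.
R = (PIP − Pplat)/V̇ = (33.5 − 22.5) / 0.8167 = 11.0/0.8167 = 13.469 cmH2O·s/L.
C = Vt/(Pplat − PEEP) = 490.0 / (22.5 − 10) = 490.0/12.5 = 39.2 mL/cmH2O.
τ = R × C = 13.469 × 0.0392 L/cmH2O = 0.528 s.
Fraction remaining = e^(−Te/τ) = e^(−0.67/0.528) = 0.2811; trapped volume = 490.0 × 0.2811 = 137.74 mL.
Additional alveolar pressure from trapping ≈ V_trapped / C = 137.74 / 39.2 = 3.514 cmH2O.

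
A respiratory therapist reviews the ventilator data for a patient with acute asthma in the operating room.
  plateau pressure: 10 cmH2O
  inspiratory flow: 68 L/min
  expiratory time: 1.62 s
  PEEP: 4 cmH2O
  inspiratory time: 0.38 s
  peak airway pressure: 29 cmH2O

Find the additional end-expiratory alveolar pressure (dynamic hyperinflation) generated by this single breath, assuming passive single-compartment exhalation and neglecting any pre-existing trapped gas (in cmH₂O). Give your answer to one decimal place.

1.6

Flow: 68 L/min ÷ 60 = 1.1333 L/s.
Vt = flow × Ti = 1.1333 L/s × 0.38 s × 1000 mL/L = 430.65 mL.
R = (PIP − Pplat)/V̇ = (29 − 10) / 1.1333 = 19.0/1.1333 = 16.765 cmH2O·s/L.
C = Vt/(Pplat − PEEP) = 430.65 / (10 − 4) = 430.65/6.0 = 71.775 mL/cmH2O.
τ = R × C = 16.765 × 0.07178 L/cmH2O = 1.203 s.
Fraction remaining = e^(−Te/τ) = e^(−1.62/1.203) = 0.2601; trapped volume = 430.65 × 0.2601 = 112.01 mL.
Additional alveolar pressure from trapping ≈ V_trapped / C = 112.01 / 71.775 = 1.561 cmH2O.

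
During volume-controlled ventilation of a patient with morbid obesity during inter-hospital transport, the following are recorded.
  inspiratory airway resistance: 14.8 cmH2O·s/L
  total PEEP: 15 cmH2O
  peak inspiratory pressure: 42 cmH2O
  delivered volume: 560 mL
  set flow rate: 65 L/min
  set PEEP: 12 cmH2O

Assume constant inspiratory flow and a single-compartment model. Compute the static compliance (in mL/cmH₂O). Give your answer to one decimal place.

Flow: 65 L/min ÷ 60 = 1.0833 L/s.
Total PEEP = 15 cmH2O (set 12 + intrinsic 3); this is the baseline alveolar pressure.
Equation of motion (constant flow): PIP = Vt/C + R·V̇ + PEEP.
Vt/C = PIP − R·V̇ − PEEP = 42 − 14.8×1.0833 − 15 = 42 − 16.033 − 15 = 10.967 cmH2O.
C = Vt / 10.967 = 560 / 10.967 = 51.062 mL/cmH2O.

51.1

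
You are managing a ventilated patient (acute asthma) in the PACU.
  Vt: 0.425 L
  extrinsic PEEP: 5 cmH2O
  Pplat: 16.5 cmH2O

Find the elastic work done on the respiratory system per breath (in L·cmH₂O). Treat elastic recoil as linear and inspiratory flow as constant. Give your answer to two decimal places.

2.44

Elastic work ≈ ½ × (Pplat − PEEP) × Vt = 0.5 × (16.5 − 5) × 0.425 L = 0.5 × 11.5 × 0.425 = 2.444 L·cmH2O.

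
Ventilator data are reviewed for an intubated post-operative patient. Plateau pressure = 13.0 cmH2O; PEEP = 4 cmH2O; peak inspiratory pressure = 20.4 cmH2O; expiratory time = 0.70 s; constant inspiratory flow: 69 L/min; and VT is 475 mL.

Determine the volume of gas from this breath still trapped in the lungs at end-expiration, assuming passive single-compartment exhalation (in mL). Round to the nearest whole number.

60

Flow: 69 L/min ÷ 60 = 1.15 L/s.
R = (PIP − Pplat)/V̇ = (20.4 − 13.0) / 1.15 = 7.4/1.15 = 6.435 cmH2O·s/L.
C = Vt/(Pplat − PEEP) = 475.0 / (13.0 − 4) = 475.0/9.0 = 52.778 mL/cmH2O.
τ = R × C = 6.435 × 0.05278 L/cmH2O = 0.3396 s.
Fraction remaining = e^(−Te/τ) = e^(−0.70/0.3396) = 0.1273.
Trapped volume = 475.0 × 0.1273 = 60.468 mL.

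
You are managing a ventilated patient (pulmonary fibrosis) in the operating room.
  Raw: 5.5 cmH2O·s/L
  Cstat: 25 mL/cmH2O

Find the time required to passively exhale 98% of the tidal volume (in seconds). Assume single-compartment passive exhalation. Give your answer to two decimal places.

τ = R × C = 5.5 × 25 mL/cmH2O = 5.5 × 0.025 L/cmH2O = 0.1375 s.
Exhaled fraction f = 1 − e^(−t/τ) → t = −τ·ln(1 − f) = −0.1375·ln(0.02) = 0.5379 s.

0.54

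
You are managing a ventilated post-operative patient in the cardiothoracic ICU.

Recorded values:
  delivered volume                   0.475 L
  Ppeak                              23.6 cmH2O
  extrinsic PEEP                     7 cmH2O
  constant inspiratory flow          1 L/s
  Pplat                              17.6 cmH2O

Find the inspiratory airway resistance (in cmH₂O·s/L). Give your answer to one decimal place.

Raw = (PIP − Pplat) / flow = (23.6 − 17.6) / 1 = 6.0 / 1 = 6.0 cmH2O·s/L.

6.0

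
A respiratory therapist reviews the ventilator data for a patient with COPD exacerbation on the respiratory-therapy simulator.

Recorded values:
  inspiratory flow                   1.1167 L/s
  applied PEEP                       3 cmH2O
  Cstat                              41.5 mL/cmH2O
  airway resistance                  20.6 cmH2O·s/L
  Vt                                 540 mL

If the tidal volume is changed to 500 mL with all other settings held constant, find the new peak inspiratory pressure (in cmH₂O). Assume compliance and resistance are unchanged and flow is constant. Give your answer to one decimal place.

38.1

PIP = Vt/C + R·V̇ + PEEP (constant-flow equation of motion).
Only the elastic term changes: ΔPIP = ΔVt / C = (500 − 540) / 41.5 = -0.9639 cmH2O.
Original PIP = 540/41.5 + 20.6×1.1167 + 3 = 39.016 cmH2O; new PIP = 39.016 + (-0.9639) = 38.052 cmH2O.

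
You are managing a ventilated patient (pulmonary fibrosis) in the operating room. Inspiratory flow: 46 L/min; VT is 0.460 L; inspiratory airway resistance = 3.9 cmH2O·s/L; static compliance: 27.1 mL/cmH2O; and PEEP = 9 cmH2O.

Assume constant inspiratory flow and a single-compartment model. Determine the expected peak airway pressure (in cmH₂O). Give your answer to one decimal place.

Flow: 46 L/min ÷ 60 = 0.7667 L/s.
Equation of motion (constant flow): PIP = Vt/C + R·V̇ + PEEP.
PIP = 460/27.1 + 3.9×0.7667 + 9 = 16.974 + 2.99 + 9 = 28.964 cmH2O.

29.0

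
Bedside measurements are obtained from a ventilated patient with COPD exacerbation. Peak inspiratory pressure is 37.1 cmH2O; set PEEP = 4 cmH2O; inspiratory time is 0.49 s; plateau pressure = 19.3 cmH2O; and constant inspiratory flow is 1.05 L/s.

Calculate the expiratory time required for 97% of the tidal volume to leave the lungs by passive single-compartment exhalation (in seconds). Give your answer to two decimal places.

2.00

Vt = flow × Ti = 1.05 L/s × 0.49 s × 1000 mL/L = 514.5 mL.
R = (PIP − Pplat)/V̇ = (37.1 − 19.3) / 1.05 = 17.8/1.05 = 16.952 cmH2O·s/L.
C = Vt/(Pplat − PEEP) = 514.5 / (19.3 − 4) = 514.5/15.3 = 33.627 mL/cmH2O.
τ = R × C = 16.952 × 0.03363 L/cmH2O = 0.5701 s.
t = −τ·ln(1 − 0.97) = −0.5701·ln(0.03) = 1.999 s.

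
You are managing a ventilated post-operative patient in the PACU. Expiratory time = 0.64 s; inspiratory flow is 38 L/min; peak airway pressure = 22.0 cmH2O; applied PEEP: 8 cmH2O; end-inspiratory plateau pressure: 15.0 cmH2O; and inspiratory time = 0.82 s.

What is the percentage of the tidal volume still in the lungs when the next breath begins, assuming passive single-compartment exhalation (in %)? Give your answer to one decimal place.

45.8

Flow: 38 L/min ÷ 60 = 0.6333 L/s.
Vt = flow × Ti = 0.6333 L/s × 0.82 s × 1000 mL/L = 519.31 mL.
R = (PIP − Pplat)/V̇ = (22.0 − 15.0) / 0.6333 = 7.0/0.6333 = 11.053 cmH2O·s/L.
C = Vt/(Pplat − PEEP) = 519.31 / (15.0 − 8) = 519.31/7.0 = 74.187 mL/cmH2O.
τ = R × C = 11.053 × 0.07419 L/cmH2O = 0.82 s.
Fraction remaining at end-expiration = e^(−Te/τ) = e^(−0.64/0.82) = 0.4582 → 45.82%.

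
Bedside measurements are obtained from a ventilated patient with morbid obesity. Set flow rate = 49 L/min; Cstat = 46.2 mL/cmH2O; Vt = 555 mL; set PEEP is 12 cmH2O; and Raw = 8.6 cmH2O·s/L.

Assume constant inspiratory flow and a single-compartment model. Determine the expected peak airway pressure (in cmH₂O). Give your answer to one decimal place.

Flow: 49 L/min ÷ 60 = 0.8167 L/s.
Equation of motion (constant flow): PIP = Vt/C + R·V̇ + PEEP.
PIP = 555/46.2 + 8.6×0.8167 + 12 = 12.013 + 7.024 + 12 = 31.037 cmH2O.

31.0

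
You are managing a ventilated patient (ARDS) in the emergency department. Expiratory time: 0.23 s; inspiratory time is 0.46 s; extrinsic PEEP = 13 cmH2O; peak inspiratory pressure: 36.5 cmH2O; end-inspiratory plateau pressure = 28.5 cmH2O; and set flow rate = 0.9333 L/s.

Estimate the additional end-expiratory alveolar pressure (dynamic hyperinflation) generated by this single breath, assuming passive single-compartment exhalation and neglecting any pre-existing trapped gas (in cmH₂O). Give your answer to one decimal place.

Vt = flow × Ti = 0.9333 L/s × 0.46 s × 1000 mL/L = 429.32 mL.
R = (PIP − Pplat)/V̇ = (36.5 − 28.5) / 0.9333 = 8.0/0.9333 = 8.572 cmH2O·s/L.
C = Vt/(Pplat − PEEP) = 429.32 / (28.5 − 13) = 429.32/15.5 = 27.698 mL/cmH2O.
τ = R × C = 8.572 × 0.0277 L/cmH2O = 0.2374 s.
Fraction remaining = e^(−Te/τ) = e^(−0.23/0.2374) = 0.3795; trapped volume = 429.32 × 0.3795 = 162.93 mL.
Additional alveolar pressure from trapping ≈ V_trapped / C = 162.93 / 27.698 = 5.882 cmH2O.

5.9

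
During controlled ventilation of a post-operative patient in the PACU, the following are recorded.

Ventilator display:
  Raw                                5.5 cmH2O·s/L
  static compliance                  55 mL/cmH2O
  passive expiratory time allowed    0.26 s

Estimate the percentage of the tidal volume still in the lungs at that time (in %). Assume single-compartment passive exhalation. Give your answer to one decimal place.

τ = R × C = 5.5 × 55 mL/cmH2O = 5.5 × 0.055 L/cmH2O = 0.3025 s.
Passive exhalation: V(t)/V₀ = e^(−t/τ) = e^(−0.26/0.3025) = 0.4234.
Fraction remaining = 0.4234 → 42.34%.

42.3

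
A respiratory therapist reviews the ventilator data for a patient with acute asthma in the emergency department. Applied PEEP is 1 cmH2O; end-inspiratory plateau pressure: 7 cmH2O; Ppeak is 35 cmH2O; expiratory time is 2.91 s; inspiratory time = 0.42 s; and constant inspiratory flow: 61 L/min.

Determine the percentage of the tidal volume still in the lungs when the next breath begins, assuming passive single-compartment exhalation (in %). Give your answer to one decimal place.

Flow: 61 L/min ÷ 60 = 1.0167 L/s.
Vt = flow × Ti = 1.0167 L/s × 0.42 s × 1000 mL/L = 427.01 mL.
R = (PIP − Pplat)/V̇ = (35 − 7) / 1.0167 = 28.0/1.0167 = 27.54 cmH2O·s/L.
C = Vt/(Pplat − PEEP) = 427.01 / (7 − 1) = 427.01/6.0 = 71.168 mL/cmH2O.
τ = R × C = 27.54 × 0.07117 L/cmH2O = 1.96 s.
Fraction remaining at end-expiration = e^(−Te/τ) = e^(−2.91/1.96) = 0.2266 → 22.66%.

22.7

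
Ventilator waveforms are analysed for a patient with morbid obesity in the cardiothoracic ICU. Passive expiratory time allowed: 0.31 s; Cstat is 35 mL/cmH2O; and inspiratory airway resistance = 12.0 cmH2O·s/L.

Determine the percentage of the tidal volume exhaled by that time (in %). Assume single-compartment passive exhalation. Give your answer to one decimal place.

τ = R × C = 12.0 × 35 mL/cmH2O = 12.0 × 0.035 L/cmH2O = 0.42 s.
Passive exhalation: V(t)/V₀ = e^(−t/τ) = e^(−0.31/0.42) = 0.478.
Fraction exhaled = 1 − 0.478 = 0.522 → 52.2%.

52.2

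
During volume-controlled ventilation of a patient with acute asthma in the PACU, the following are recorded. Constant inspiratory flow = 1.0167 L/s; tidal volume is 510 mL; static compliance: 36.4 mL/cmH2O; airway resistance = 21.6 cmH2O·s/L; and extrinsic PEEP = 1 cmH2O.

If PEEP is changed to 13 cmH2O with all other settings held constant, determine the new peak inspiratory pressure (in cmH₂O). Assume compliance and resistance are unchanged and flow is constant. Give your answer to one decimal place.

PIP = Vt/C + R·V̇ + PEEP (constant-flow equation of motion).
Only the baseline term changes: ΔPIP = ΔPEEP = 13 − 1 = 12.0 cmH2O.
Original PIP = 510/36.4 + 21.6×1.0167 + 1 = 36.972 cmH2O; new PIP = 36.972 + (12.0) = 48.972 cmH2O.

49.0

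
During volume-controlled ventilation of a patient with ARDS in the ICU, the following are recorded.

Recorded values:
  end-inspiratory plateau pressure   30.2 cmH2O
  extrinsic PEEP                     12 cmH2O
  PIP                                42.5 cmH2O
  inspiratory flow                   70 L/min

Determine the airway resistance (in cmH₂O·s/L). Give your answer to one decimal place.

Flow: 70 L/min ÷ 60 = 1.1667 L/s.
Raw = (PIP − Pplat) / flow = (42.5 − 30.2) / 1.1667 = 12.3 / 1.1667 = 10.543 cmH2O·s/L.

10.5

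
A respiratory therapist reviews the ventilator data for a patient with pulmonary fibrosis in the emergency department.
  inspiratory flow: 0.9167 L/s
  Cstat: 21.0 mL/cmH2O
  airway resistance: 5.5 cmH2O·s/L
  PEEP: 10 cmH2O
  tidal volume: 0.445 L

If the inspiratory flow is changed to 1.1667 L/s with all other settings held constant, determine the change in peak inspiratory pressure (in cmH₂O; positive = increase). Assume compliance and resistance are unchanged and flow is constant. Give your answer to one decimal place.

1.4

PIP = Vt/C + R·V̇ + PEEP (constant-flow equation of motion).
Only the resistive term changes: ΔPIP = R × ΔV̇ = 5.5 × (1.1667 − 0.9167) = 5.5 × 0.25 = 1.375 cmH2O.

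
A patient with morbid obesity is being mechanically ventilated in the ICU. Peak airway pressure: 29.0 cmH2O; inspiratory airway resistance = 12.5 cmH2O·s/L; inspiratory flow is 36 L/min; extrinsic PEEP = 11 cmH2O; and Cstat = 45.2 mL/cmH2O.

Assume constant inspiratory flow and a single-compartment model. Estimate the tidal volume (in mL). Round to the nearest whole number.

475

Flow: 36 L/min ÷ 60 = 0.6 L/s.
Equation of motion (constant flow): PIP = Vt/C + R·V̇ + PEEP.
Vt/C = PIP − R·V̇ − PEEP = 29.0 − 7.5 − 11 = 10.5 cmH2O.
Vt = C × 10.5 = 45.2 × 10.5 = 474.6 mL.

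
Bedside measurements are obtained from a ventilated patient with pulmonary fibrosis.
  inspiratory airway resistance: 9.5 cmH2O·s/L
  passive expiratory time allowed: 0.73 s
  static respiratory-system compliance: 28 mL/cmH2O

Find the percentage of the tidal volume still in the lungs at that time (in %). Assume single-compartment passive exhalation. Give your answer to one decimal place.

τ = R × C = 9.5 × 28 mL/cmH2O = 9.5 × 0.028 L/cmH2O = 0.266 s.
Passive exhalation: V(t)/V₀ = e^(−t/τ) = e^(−0.73/0.266) = 0.06429.
Fraction remaining = 0.06429 → 6.429%.

6.4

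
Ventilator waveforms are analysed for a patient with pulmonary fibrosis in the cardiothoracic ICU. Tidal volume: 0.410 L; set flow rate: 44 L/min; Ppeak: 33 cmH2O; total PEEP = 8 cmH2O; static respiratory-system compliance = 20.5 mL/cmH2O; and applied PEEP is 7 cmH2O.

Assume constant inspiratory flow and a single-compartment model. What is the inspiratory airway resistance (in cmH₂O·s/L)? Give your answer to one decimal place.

6.8

Flow: 44 L/min ÷ 60 = 0.7333 L/s.
Total PEEP = 8 cmH2O (set 7 + intrinsic 1); this is the baseline alveolar pressure.
Equation of motion (constant flow): PIP = Vt/C + R·V̇ + PEEP.
R·V̇ = PIP − Vt/C − PEEP = 33 − 410/20.5 − 8 = 33 − 20.0 − 8 = 5.0 cmH2O.
R = 5.0 / 0.7333 = 6.818 cmH2O·s/L.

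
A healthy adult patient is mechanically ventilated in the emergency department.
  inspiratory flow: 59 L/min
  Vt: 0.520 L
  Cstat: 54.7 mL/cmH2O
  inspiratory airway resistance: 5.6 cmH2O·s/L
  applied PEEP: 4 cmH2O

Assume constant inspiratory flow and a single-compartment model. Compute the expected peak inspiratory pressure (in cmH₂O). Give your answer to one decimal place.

19.0

Flow: 59 L/min ÷ 60 = 0.9833 L/s.
Equation of motion (constant flow): PIP = Vt/C + R·V̇ + PEEP.
PIP = 520/54.7 + 5.6×0.9833 + 4 = 9.506 + 5.506 + 4 = 19.012 cmH2O.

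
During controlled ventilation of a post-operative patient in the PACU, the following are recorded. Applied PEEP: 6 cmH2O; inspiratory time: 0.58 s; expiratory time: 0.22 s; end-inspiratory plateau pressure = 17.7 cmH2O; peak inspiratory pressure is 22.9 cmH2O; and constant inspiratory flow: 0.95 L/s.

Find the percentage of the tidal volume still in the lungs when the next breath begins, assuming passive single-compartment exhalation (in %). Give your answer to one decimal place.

Vt = flow × Ti = 0.95 L/s × 0.58 s × 1000 mL/L = 551.0 mL.
R = (PIP − Pplat)/V̇ = (22.9 − 17.7) / 0.95 = 5.2/0.95 = 5.474 cmH2O·s/L.
C = Vt/(Pplat − PEEP) = 551.0 / (17.7 − 6) = 551.0/11.7 = 47.094 mL/cmH2O.
τ = R × C = 5.474 × 0.04709 L/cmH2O = 0.2578 s.
Fraction remaining at end-expiration = e^(−Te/τ) = e^(−0.22/0.2578) = 0.426 → 42.6%.

42.6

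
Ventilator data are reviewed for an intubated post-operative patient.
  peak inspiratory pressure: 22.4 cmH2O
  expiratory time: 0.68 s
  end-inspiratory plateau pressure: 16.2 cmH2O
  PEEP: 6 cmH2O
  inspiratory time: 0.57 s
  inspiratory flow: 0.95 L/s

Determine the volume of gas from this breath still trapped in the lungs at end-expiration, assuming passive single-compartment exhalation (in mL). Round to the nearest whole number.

Vt = flow × Ti = 0.95 L/s × 0.57 s × 1000 mL/L = 541.5 mL.
R = (PIP − Pplat)/V̇ = (22.4 − 16.2) / 0.95 = 6.2/0.95 = 6.526 cmH2O·s/L.
C = Vt/(Pplat − PEEP) = 541.5 / (16.2 − 6) = 541.5/10.2 = 53.088 mL/cmH2O.
τ = R × C = 6.526 × 0.05309 L/cmH2O = 0.3465 s.
Fraction remaining = e^(−Te/τ) = e^(−0.68/0.3465) = 0.1405.
Trapped volume = 541.5 × 0.1405 = 76.081 mL.

76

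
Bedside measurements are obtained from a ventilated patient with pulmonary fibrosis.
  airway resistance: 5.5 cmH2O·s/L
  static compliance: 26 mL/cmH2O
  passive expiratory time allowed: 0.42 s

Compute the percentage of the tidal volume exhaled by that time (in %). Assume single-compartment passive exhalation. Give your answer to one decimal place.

τ = R × C = 5.5 × 26 mL/cmH2O = 5.5 × 0.026 L/cmH2O = 0.143 s.
Passive exhalation: V(t)/V₀ = e^(−t/τ) = e^(−0.42/0.143) = 0.05302.
Fraction exhaled = 1 − 0.05302 = 0.947 → 94.7%.

94.7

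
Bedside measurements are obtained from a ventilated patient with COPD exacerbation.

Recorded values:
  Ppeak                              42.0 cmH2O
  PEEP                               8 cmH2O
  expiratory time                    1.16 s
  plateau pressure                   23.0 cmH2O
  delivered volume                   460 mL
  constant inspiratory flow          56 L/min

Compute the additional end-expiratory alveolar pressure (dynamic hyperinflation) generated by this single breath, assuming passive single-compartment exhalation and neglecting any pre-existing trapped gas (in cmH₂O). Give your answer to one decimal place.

Flow: 56 L/min ÷ 60 = 0.9333 L/s.
R = (PIP − Pplat)/V̇ = (42.0 − 23.0) / 0.9333 = 19.0/0.9333 = 20.358 cmH2O·s/L.
C = Vt/(Pplat − PEEP) = 460.0 / (23.0 − 8) = 460.0/15.0 = 30.667 mL/cmH2O.
τ = R × C = 20.358 × 0.03067 L/cmH2O = 0.6244 s.
Fraction remaining = e^(−Te/τ) = e^(−1.16/0.6244) = 0.156; trapped volume = 460.0 × 0.156 = 71.76 mL.
Additional alveolar pressure from trapping ≈ V_trapped / C = 71.76 / 30.667 = 2.34 cmH2O.

2.3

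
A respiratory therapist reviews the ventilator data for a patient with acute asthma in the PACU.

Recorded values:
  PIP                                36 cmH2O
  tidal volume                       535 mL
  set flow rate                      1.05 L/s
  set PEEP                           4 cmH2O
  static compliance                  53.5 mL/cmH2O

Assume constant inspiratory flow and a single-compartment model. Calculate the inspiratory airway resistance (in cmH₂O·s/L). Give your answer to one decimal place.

Equation of motion (constant flow): PIP = Vt/C + R·V̇ + PEEP.
R·V̇ = PIP − Vt/C − PEEP = 36 − 535/53.5 − 4 = 36 − 10.0 − 4 = 22.0 cmH2O.
R = 22.0 / 1.05 = 20.952 cmH2O·s/L.

21.0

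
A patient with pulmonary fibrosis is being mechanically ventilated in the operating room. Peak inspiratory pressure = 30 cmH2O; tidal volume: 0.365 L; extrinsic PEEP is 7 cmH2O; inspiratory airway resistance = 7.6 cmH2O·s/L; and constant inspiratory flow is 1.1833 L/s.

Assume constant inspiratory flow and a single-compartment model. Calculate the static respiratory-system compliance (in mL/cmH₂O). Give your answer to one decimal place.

Equation of motion (constant flow): PIP = Vt/C + R·V̇ + PEEP.
Vt/C = PIP − R·V̇ − PEEP = 30 − 7.6×1.1833 − 7 = 30 − 8.993 − 7 = 14.007 cmH2O.
C = Vt / 14.007 = 365 / 14.007 = 26.058 mL/cmH2O.

26.1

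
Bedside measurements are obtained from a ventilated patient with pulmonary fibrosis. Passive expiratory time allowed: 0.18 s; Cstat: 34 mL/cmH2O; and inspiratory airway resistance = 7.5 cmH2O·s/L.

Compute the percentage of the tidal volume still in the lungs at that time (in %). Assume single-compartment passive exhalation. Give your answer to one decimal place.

τ = R × C = 7.5 × 34 mL/cmH2O = 7.5 × 0.034 L/cmH2O = 0.255 s.
Passive exhalation: V(t)/V₀ = e^(−t/τ) = e^(−0.18/0.255) = 0.4937.
Fraction remaining = 0.4937 → 49.37%.

49.4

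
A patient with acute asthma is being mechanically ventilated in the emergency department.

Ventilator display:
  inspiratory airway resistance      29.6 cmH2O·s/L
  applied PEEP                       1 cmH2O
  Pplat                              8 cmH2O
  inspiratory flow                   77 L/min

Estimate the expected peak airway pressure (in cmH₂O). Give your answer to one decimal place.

46.0

Flow: 77 L/min ÷ 60 = 1.2833 L/s.
PIP = Pplat + Raw × flow = 8 + 29.6 × 1.2833 = 8 + 37.986 = 45.986 cmH2O.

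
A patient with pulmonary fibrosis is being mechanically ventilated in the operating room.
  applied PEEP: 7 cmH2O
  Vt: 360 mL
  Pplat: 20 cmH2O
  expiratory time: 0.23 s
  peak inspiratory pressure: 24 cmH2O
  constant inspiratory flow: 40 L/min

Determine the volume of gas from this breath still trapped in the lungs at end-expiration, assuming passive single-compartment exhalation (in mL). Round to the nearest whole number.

Flow: 40 L/min ÷ 60 = 0.6667 L/s.
R = (PIP − Pplat)/V̇ = (24 − 20) / 0.6667 = 4.0/0.6667 = 6.0 cmH2O·s/L.
C = Vt/(Pplat − PEEP) = 360.0 / (20 − 7) = 360.0/13.0 = 27.692 mL/cmH2O.
τ = R × C = 6.0 × 0.02769 L/cmH2O = 0.1661 s.
Fraction remaining = e^(−Te/τ) = e^(−0.23/0.1661) = 0.2504.
Trapped volume = 360.0 × 0.2504 = 90.144 mL.

90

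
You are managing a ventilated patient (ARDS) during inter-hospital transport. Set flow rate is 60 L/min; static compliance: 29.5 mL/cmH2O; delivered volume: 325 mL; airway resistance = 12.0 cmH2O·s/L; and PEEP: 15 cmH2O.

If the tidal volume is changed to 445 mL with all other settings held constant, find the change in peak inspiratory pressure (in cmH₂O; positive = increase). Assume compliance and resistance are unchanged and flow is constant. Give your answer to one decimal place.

4.1

PIP = Vt/C + R·V̇ + PEEP (constant-flow equation of motion).
Only the elastic term changes: ΔPIP = ΔVt / C = (445 − 325) / 29.5 = 4.068 cmH2O.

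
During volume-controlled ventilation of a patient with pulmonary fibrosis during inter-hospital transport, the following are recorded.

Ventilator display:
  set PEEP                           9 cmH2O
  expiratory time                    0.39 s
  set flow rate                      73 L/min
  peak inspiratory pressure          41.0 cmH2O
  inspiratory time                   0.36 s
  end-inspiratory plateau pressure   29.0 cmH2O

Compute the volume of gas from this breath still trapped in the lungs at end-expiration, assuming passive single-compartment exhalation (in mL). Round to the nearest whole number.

72

Flow: 73 L/min ÷ 60 = 1.2167 L/s.
Vt = flow × Ti = 1.2167 L/s × 0.36 s × 1000 mL/L = 438.01 mL.
R = (PIP − Pplat)/V̇ = (41.0 − 29.0) / 1.2167 = 12.0/1.2167 = 9.863 cmH2O·s/L.
C = Vt/(Pplat − PEEP) = 438.01 / (29.0 − 9) = 438.01/20.0 = 21.901 mL/cmH2O.
τ = R × C = 9.863 × 0.0219 L/cmH2O = 0.216 s.
Fraction remaining = e^(−Te/τ) = e^(−0.39/0.216) = 0.1644.
Trapped volume = 438.01 × 0.1644 = 72.009 mL.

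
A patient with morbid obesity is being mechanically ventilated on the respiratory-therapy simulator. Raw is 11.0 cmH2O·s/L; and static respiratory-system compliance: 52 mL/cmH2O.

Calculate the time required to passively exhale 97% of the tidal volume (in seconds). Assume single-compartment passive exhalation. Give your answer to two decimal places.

2.01

τ = R × C = 11.0 × 52 mL/cmH2O = 11.0 × 0.052 L/cmH2O = 0.572 s.
Exhaled fraction f = 1 − e^(−t/τ) → t = −τ·ln(1 − f) = −0.572·ln(0.03) = 2.006 s.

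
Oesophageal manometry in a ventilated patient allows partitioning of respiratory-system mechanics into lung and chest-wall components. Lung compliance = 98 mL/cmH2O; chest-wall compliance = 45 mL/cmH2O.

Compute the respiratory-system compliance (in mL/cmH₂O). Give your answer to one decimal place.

Lung and chest wall are elastances in series: 1/Crs = 1/CL + 1/Ccw.
1/Crs = 1/98 + 1/45 = 0.03243.
Crs = 30.836 mL/cmH2O.

30.8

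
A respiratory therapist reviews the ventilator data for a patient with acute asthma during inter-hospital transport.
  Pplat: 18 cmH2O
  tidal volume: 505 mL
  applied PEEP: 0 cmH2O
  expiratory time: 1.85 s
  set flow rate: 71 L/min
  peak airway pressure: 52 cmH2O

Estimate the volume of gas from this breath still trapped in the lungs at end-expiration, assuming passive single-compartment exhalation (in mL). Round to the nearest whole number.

51

Flow: 71 L/min ÷ 60 = 1.1833 L/s.
R = (PIP − Pplat)/V̇ = (52 − 18) / 1.1833 = 34.0/1.1833 = 28.733 cmH2O·s/L.
C = Vt/(Pplat − PEEP) = 505.0 / (18 − 0) = 505.0/18.0 = 28.056 mL/cmH2O.
τ = R × C = 28.733 × 0.02806 L/cmH2O = 0.8062 s.
Fraction remaining = e^(−Te/τ) = e^(−1.85/0.8062) = 0.1008.
Trapped volume = 505.0 × 0.1008 = 50.904 mL.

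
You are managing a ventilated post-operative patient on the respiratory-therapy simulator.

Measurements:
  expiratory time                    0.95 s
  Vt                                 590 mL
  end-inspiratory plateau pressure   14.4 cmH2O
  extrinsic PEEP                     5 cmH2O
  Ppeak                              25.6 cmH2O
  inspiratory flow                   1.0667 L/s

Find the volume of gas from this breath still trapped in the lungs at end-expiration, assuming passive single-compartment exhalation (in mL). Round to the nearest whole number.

R = (PIP − Pplat)/V̇ = (25.6 − 14.4) / 1.0667 = 11.2/1.0667 = 10.5 cmH2O·s/L.
C = Vt/(Pplat − PEEP) = 590.0 / (14.4 − 5) = 590.0/9.4 = 62.766 mL/cmH2O.
τ = R × C = 10.5 × 0.06277 L/cmH2O = 0.6591 s.
Fraction remaining = e^(−Te/τ) = e^(−0.95/0.6591) = 0.2366.
Trapped volume = 590.0 × 0.2366 = 139.59 mL.

140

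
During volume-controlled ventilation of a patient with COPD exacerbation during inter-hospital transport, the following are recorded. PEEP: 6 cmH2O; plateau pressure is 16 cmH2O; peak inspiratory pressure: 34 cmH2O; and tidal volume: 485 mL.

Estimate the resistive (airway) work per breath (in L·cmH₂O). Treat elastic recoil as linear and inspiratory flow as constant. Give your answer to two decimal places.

8.73

With constant inspiratory flow the resistive pressure is constant at PIP − Pplat = 34 − 16 = 18.0 cmH2O, so resistive work = 18.0 × 0.485 = 8.73 L·cmH2O.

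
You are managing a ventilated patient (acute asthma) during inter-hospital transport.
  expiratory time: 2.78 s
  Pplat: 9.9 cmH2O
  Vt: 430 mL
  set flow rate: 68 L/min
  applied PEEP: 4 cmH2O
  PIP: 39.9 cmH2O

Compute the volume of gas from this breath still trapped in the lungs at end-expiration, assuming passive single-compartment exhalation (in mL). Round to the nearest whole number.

102

Flow: 68 L/min ÷ 60 = 1.1333 L/s.
R = (PIP − Pplat)/V̇ = (39.9 − 9.9) / 1.1333 = 30.0/1.1333 = 26.471 cmH2O·s/L.
C = Vt/(Pplat − PEEP) = 430.0 / (9.9 − 4) = 430.0/5.9 = 72.881 mL/cmH2O.
τ = R × C = 26.471 × 0.07288 L/cmH2O = 1.929 s.
Fraction remaining = e^(−Te/τ) = e^(−2.78/1.929) = 0.2367.
Trapped volume = 430.0 × 0.2367 = 101.78 mL.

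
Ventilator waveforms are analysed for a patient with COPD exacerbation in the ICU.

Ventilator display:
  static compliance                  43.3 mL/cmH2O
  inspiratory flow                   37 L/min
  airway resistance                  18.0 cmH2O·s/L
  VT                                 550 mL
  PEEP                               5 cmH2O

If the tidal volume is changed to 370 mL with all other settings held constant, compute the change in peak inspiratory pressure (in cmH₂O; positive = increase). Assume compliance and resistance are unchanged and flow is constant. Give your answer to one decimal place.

PIP = Vt/C + R·V̇ + PEEP (constant-flow equation of motion).
Only the elastic term changes: ΔPIP = ΔVt / C = (370 − 550) / 43.3 = -4.157 cmH2O.

-4.2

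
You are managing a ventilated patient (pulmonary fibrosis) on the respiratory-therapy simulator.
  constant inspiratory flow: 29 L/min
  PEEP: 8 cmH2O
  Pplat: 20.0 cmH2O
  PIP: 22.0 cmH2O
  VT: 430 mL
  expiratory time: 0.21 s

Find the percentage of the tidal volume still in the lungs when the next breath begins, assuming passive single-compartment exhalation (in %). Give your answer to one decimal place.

Flow: 29 L/min ÷ 60 = 0.4833 L/s.
R = (PIP − Pplat)/V̇ = (22.0 − 20.0) / 0.4833 = 2.0/0.4833 = 4.138 cmH2O·s/L.
C = Vt/(Pplat − PEEP) = 430.0 / (20.0 − 8) = 430.0/12.0 = 35.833 mL/cmH2O.
τ = R × C = 4.138 × 0.03583 L/cmH2O = 0.1483 s.
Fraction remaining at end-expiration = e^(−Te/τ) = e^(−0.21/0.1483) = 0.2427 → 24.27%.

24.3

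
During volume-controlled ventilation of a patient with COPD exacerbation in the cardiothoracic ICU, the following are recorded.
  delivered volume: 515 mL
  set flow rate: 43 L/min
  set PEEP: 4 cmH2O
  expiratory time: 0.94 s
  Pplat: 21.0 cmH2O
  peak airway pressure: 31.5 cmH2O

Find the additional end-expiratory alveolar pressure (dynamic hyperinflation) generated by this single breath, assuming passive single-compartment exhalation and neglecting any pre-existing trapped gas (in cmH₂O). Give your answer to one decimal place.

2.0

Flow: 43 L/min ÷ 60 = 0.7167 L/s.
R = (PIP − Pplat)/V̇ = (31.5 − 21.0) / 0.7167 = 10.5/0.7167 = 14.65 cmH2O·s/L.
C = Vt/(Pplat − PEEP) = 515.0 / (21.0 − 4) = 515.0/17.0 = 30.294 mL/cmH2O.
τ = R × C = 14.65 × 0.03029 L/cmH2O = 0.4437 s.
Fraction remaining = e^(−Te/τ) = e^(−0.94/0.4437) = 0.1202; trapped volume = 515.0 × 0.1202 = 61.903 mL.
Additional alveolar pressure from trapping ≈ V_trapped / C = 61.903 / 30.294 = 2.043 cmH2O.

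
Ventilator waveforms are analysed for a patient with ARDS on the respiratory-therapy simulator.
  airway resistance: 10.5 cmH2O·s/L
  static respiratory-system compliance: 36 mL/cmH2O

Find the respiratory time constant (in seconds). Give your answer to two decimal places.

τ = R × C = 10.5 × 36 mL/cmH2O = 10.5 × 0.036 L/cmH2O = 0.378 s.

0.38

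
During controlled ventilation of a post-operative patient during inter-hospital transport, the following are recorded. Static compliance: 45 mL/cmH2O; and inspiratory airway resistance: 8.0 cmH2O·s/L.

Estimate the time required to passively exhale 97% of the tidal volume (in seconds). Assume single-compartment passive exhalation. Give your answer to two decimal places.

1.26

τ = R × C = 8.0 × 45 mL/cmH2O = 8.0 × 0.045 L/cmH2O = 0.36 s.
Exhaled fraction f = 1 − e^(−t/τ) → t = −τ·ln(1 − f) = −0.36·ln(0.03) = 1.262 s.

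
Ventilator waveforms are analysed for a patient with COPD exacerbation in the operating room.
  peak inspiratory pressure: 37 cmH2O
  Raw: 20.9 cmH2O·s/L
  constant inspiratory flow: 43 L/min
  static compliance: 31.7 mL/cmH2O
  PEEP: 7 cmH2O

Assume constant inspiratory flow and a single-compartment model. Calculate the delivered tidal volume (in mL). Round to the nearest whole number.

476

Flow: 43 L/min ÷ 60 = 0.7167 L/s.
Equation of motion (constant flow): PIP = Vt/C + R·V̇ + PEEP.
Vt/C = PIP − R·V̇ − PEEP = 37 − 14.979 − 7 = 15.021 cmH2O.
Vt = C × 15.021 = 31.7 × 15.021 = 476.17 mL.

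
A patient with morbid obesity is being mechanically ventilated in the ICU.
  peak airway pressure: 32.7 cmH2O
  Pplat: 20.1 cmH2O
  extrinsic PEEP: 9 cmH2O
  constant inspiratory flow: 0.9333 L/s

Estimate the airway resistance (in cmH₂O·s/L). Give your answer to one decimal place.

Raw = (PIP − Pplat) / flow = (32.7 − 20.1) / 0.9333 = 12.6 / 0.9333 = 13.5 cmH2O·s/L.

13.5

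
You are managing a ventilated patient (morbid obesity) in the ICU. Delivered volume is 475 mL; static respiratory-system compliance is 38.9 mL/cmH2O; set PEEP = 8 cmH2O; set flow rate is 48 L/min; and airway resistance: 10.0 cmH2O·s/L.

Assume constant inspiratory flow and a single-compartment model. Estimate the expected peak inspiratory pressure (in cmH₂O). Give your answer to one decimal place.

28.2

Flow: 48 L/min ÷ 60 = 0.8 L/s.
Equation of motion (constant flow): PIP = Vt/C + R·V̇ + PEEP.
PIP = 475/38.9 + 10.0×0.8 + 8 = 12.211 + 8.0 + 8 = 28.211 cmH2O.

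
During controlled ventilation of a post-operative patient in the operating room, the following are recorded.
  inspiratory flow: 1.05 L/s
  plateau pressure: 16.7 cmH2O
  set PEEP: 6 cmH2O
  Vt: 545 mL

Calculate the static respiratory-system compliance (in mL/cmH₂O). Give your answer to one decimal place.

Cstat = Vt / (Pplat − PEEP) = 545 / (16.7 − 6) = 545 / 10.7 = 50.935 mL/cmH2O.

50.9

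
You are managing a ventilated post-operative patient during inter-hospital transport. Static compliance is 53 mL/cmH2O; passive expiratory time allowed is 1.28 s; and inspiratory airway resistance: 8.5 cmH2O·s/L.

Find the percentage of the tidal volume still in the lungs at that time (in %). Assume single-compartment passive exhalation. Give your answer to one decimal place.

5.8

τ = R × C = 8.5 × 53 mL/cmH2O = 8.5 × 0.053 L/cmH2O = 0.4505 s.
Passive exhalation: V(t)/V₀ = e^(−t/τ) = e^(−1.28/0.4505) = 0.05835.
Fraction remaining = 0.05835 → 5.835%.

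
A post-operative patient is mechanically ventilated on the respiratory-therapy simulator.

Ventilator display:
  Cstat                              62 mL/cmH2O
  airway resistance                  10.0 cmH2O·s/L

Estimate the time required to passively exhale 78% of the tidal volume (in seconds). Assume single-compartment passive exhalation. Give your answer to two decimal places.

τ = R × C = 10.0 × 62 mL/cmH2O = 10.0 × 0.062 L/cmH2O = 0.62 s.
Exhaled fraction f = 1 − e^(−t/τ) → t = −τ·ln(1 − f) = −0.62·ln(0.22) = 0.9388 s.

0.94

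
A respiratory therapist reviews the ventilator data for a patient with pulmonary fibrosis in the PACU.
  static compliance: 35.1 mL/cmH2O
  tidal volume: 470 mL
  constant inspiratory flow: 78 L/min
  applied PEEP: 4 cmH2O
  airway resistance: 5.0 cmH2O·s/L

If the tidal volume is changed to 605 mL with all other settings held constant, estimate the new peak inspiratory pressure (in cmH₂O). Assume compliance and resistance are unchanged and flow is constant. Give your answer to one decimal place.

27.7

Flow: 78 L/min ÷ 60 = 1.3 L/s.
PIP = Vt/C + R·V̇ + PEEP (constant-flow equation of motion).
Only the elastic term changes: ΔPIP = ΔVt / C = (605 − 470) / 35.1 = 3.846 cmH2O.
Original PIP = 470/35.1 + 5.0×1.3 + 4 = 23.89 cmH2O; new PIP = 23.89 + (3.846) = 27.736 cmH2O.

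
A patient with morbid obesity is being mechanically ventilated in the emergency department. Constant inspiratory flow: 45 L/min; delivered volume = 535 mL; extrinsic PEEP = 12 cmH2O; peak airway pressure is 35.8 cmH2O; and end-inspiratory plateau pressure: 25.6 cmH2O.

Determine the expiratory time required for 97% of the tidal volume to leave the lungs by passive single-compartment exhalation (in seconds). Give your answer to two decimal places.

Flow: 45 L/min ÷ 60 = 0.75 L/s.
R = (PIP − Pplat)/V̇ = (35.8 − 25.6) / 0.75 = 10.2/0.75 = 13.6 cmH2O·s/L.
C = Vt/(Pplat − PEEP) = 535.0 / (25.6 − 12) = 535.0/13.6 = 39.338 mL/cmH2O.
τ = R × C = 13.6 × 0.03934 L/cmH2O = 0.535 s.
t = −τ·ln(1 − 0.97) = −0.535·ln(0.03) = 1.876 s.

1.88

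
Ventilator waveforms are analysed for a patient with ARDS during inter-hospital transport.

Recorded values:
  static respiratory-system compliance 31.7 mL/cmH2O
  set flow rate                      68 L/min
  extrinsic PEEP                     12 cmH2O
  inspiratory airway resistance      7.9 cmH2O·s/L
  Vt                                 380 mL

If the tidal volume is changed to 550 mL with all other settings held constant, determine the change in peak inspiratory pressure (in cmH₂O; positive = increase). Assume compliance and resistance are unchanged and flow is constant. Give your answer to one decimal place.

5.4

PIP = Vt/C + R·V̇ + PEEP (constant-flow equation of motion).
Only the elastic term changes: ΔPIP = ΔVt / C = (550 − 380) / 31.7 = 5.363 cmH2O.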